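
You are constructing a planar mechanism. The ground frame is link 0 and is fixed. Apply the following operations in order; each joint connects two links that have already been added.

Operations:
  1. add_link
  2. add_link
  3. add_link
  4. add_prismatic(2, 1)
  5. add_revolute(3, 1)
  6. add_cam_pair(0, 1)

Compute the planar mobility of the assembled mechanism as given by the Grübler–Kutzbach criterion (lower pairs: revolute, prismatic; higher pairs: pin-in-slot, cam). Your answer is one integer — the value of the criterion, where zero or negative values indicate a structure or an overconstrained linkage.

M = 4

(L,J1,J2)=(1,0,0); link0 fixed
link1: (2,0,0)
link2: (3,0,0)
link3: (4,0,0)
P 2-1 [J1]: (4,1,0)
R 3-1 [J1]: (4,2,0)
C 0-1 [J2]: (4,2,1)
Grübler: 3·3 − 2·2 − 1 = 4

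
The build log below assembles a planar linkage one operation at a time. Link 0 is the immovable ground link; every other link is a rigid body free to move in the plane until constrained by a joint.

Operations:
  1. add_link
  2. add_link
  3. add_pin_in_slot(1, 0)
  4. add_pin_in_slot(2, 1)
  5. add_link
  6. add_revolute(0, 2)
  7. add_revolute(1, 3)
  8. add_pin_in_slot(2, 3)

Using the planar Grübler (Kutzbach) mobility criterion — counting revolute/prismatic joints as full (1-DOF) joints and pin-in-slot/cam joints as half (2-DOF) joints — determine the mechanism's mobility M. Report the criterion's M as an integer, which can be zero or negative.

M = 2

(L,J1,J2)=(1,0,0); link0 fixed
link1: (2,0,0)
link2: (3,0,0)
PS 1-0 [J2]: (3,0,1)
PS 2-1 [J2]: (3,0,2)
link3: (4,0,2)
R 0-2 [J1]: (4,1,2)
R 1-3 [J1]: (4,2,2)
PS 2-3 [J2]: (4,2,3)
Grübler: 3·3 − 2·2 − 3 = 2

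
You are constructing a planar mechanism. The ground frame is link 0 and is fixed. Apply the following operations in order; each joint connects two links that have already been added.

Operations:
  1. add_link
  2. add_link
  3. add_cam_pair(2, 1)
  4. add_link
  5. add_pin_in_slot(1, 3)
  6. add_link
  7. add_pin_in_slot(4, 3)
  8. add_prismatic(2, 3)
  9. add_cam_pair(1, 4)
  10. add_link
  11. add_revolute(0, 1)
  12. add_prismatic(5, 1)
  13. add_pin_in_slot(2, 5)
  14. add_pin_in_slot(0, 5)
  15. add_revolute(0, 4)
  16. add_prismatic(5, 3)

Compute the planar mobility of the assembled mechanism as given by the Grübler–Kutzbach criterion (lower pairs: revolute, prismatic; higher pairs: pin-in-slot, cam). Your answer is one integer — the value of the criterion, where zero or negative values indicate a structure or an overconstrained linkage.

ground; <1,0,0>
#1 <2,0,0>
#2 <3,0,0>
C:2↔1 J2 <3,0,1>
#3 <4,0,1>
PS:1↔3 J2 <4,0,2>
#4 <5,0,2>
PS:4↔3 J2 <5,0,3>
P:2↔3 J1 <5,1,3>
C:1↔4 J2 <5,1,4>
#5 <6,1,4>
R:0↔1 J1 <6,2,4>
P:5↔1 J1 <6,3,4>
PS:2↔5 J2 <6,3,5>
PS:0↔5 J2 <6,3,6>
R:0↔4 J1 <6,4,6>
P:5↔3 J1 <6,5,6>
3×5 − 2×5 − 1×6 = -1

M = -1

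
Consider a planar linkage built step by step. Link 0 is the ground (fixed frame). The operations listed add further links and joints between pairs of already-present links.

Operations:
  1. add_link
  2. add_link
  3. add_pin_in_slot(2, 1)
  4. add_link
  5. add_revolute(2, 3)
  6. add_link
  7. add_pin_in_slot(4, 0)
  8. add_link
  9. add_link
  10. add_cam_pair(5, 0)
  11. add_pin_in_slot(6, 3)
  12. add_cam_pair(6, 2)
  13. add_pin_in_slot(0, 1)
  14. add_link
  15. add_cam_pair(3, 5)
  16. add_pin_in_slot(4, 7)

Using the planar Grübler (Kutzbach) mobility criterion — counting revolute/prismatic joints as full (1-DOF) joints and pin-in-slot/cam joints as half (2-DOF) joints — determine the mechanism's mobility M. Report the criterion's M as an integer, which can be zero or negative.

[1;0;0] (link 0 is ground)
L+ [2;0;0]
L+ [3;0;0]
PS(2,1)∈J2 [3;0;1]
L+ [4;0;1]
R(2,3)∈J1 [4;1;1]
L+ [5;1;1]
PS(4,0)∈J2 [5;1;2]
L+ [6;1;2]
L+ [7;1;2]
C(5,0)∈J2 [7;1;3]
PS(6,3)∈J2 [7;1;4]
C(6,2)∈J2 [7;1;5]
PS(0,1)∈J2 [7;1;6]
L+ [8;1;6]
C(3,5)∈J2 [8;1;7]
PS(4,7)∈J2 [8;1;8]
mobility = 21 − 2 − 8 = 11

M = 11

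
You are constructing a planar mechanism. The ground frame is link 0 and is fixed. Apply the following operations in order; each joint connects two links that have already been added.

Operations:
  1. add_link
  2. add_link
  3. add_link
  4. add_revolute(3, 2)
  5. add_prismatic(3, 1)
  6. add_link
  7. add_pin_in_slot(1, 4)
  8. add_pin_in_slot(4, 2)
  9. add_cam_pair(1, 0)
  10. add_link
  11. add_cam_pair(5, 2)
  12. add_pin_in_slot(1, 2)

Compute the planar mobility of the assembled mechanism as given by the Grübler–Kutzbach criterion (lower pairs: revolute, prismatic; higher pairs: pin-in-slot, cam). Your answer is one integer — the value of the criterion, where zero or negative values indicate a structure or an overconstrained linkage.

M = 6

(L,J1,J2)=(1,0,0); link0 fixed
link1: (2,0,0)
link2: (3,0,0)
link3: (4,0,0)
R 3-2 [J1]: (4,1,0)
P 3-1 [J1]: (4,2,0)
link4: (5,2,0)
PS 1-4 [J2]: (5,2,1)
PS 4-2 [J2]: (5,2,2)
C 1-0 [J2]: (5,2,3)
link5: (6,2,3)
C 5-2 [J2]: (6,2,4)
PS 1-2 [J2]: (6,2,5)
Grübler: 3·5 − 2·2 − 5 = 6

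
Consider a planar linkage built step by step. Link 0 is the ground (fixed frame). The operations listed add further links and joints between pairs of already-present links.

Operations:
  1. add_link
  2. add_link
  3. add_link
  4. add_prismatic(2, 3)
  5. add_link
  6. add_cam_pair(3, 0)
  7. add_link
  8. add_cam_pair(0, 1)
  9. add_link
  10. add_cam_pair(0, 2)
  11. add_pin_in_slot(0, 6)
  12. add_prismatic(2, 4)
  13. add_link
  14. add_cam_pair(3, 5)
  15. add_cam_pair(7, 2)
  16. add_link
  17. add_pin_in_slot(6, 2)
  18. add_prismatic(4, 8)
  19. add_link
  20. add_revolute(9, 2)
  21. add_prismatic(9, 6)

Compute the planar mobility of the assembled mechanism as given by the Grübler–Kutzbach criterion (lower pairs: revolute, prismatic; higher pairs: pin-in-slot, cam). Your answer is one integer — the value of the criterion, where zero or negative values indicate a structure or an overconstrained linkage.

[1;0;0] (link 0 is ground)
L+ [2;0;0]
L+ [3;0;0]
L+ [4;0;0]
P(2,3)∈J1 [4;1;0]
L+ [5;1;0]
C(3,0)∈J2 [5;1;1]
L+ [6;1;1]
C(0,1)∈J2 [6;1;2]
L+ [7;1;2]
C(0,2)∈J2 [7;1;3]
PS(0,6)∈J2 [7;1;4]
P(2,4)∈J1 [7;2;4]
L+ [8;2;4]
C(3,5)∈J2 [8;2;5]
C(7,2)∈J2 [8;2;6]
L+ [9;2;6]
PS(6,2)∈J2 [9;2;7]
P(4,8)∈J1 [9;3;7]
L+ [10;3;7]
R(9,2)∈J1 [10;4;7]
P(9,6)∈J1 [10;5;7]
mobility = 27 − 10 − 7 = 10

M = 10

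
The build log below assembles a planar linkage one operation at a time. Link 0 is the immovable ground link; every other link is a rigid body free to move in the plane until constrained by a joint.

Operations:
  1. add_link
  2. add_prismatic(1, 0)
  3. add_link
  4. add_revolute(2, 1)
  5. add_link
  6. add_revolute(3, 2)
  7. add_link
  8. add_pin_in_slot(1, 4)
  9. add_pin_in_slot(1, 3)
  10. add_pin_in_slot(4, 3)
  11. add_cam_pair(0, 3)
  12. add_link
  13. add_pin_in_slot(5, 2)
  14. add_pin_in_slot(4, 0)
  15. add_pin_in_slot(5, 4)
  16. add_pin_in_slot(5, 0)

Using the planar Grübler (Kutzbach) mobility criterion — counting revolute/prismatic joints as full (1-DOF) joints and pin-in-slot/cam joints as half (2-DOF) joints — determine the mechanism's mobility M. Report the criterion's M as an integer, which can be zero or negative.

(L,J1,J2)=(1,0,0); link0 fixed
link1: (2,0,0)
P 1-0 [J1]: (2,1,0)
link2: (3,1,0)
R 2-1 [J1]: (3,2,0)
link3: (4,2,0)
R 3-2 [J1]: (4,3,0)
link4: (5,3,0)
PS 1-4 [J2]: (5,3,1)
PS 1-3 [J2]: (5,3,2)
PS 4-3 [J2]: (5,3,3)
C 0-3 [J2]: (5,3,4)
link5: (6,3,4)
PS 5-2 [J2]: (6,3,5)
PS 4-0 [J2]: (6,3,6)
PS 5-4 [J2]: (6,3,7)
PS 5-0 [J2]: (6,3,8)
Grübler: 3·5 − 2·3 − 8 = 1

M = 1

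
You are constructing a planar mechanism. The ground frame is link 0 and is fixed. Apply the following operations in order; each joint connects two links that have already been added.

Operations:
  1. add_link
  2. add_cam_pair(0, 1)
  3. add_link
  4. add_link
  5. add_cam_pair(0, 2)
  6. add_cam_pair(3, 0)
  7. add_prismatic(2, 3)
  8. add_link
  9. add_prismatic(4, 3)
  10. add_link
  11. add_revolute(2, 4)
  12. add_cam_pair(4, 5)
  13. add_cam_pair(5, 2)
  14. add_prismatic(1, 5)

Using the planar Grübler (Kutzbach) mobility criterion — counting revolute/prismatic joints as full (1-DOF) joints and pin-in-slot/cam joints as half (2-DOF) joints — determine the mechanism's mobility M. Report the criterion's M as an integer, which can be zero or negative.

M = 2

[1;0;0] (link 0 is ground)
L+ [2;0;0]
C(0,1)∈J2 [2;0;1]
L+ [3;0;1]
L+ [4;0;1]
C(0,2)∈J2 [4;0;2]
C(3,0)∈J2 [4;0;3]
P(2,3)∈J1 [4;1;3]
L+ [5;1;3]
P(4,3)∈J1 [5;2;3]
L+ [6;2;3]
R(2,4)∈J1 [6;3;3]
C(4,5)∈J2 [6;3;4]
C(5,2)∈J2 [6;3;5]
P(1,5)∈J1 [6;4;5]
mobility = 15 − 8 − 5 = 2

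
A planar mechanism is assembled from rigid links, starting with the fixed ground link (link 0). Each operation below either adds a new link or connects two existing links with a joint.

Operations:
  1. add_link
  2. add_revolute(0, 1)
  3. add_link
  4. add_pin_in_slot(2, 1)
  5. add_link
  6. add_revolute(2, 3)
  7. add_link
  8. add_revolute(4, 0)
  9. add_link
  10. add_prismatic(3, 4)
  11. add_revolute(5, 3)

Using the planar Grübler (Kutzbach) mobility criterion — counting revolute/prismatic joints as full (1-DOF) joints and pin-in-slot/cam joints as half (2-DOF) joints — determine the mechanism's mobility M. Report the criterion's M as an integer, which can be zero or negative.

M = 4

(L,J1,J2)=(1,0,0); link0 fixed
link1: (2,0,0)
R 0-1 [J1]: (2,1,0)
link2: (3,1,0)
PS 2-1 [J2]: (3,1,1)
link3: (4,1,1)
R 2-3 [J1]: (4,2,1)
link4: (5,2,1)
R 4-0 [J1]: (5,3,1)
link5: (6,3,1)
P 3-4 [J1]: (6,4,1)
R 5-3 [J1]: (6,5,1)
Grübler: 3·5 − 2·5 − 1 = 4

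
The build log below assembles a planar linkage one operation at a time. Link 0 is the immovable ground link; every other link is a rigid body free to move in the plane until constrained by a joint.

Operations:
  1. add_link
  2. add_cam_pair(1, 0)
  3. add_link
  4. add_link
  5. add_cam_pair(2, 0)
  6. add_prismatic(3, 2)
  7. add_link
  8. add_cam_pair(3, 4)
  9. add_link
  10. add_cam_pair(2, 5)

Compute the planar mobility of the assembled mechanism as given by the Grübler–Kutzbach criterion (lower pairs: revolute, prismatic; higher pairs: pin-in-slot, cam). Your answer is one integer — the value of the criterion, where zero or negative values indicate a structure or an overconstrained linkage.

M = 9

ground; <1,0,0>
#1 <2,0,0>
C:1↔0 J2 <2,0,1>
#2 <3,0,1>
#3 <4,0,1>
C:2↔0 J2 <4,0,2>
P:3↔2 J1 <4,1,2>
#4 <5,1,2>
C:3↔4 J2 <5,1,3>
#5 <6,1,3>
C:2↔5 J2 <6,1,4>
3×5 − 2×1 − 1×4 = 9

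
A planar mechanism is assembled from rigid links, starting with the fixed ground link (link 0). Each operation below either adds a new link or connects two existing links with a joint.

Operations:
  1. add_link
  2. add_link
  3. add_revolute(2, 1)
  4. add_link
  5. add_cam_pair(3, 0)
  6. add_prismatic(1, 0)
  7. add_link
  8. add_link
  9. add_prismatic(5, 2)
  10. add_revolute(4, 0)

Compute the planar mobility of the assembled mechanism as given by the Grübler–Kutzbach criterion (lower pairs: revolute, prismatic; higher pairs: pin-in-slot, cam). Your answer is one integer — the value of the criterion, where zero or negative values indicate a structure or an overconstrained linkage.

[1;0;0] (link 0 is ground)
L+ [2;0;0]
L+ [3;0;0]
R(2,1)∈J1 [3;1;0]
L+ [4;1;0]
C(3,0)∈J2 [4;1;1]
P(1,0)∈J1 [4;2;1]
L+ [5;2;1]
L+ [6;2;1]
P(5,2)∈J1 [6;3;1]
R(4,0)∈J1 [6;4;1]
mobility = 15 − 8 − 1 = 6

M = 6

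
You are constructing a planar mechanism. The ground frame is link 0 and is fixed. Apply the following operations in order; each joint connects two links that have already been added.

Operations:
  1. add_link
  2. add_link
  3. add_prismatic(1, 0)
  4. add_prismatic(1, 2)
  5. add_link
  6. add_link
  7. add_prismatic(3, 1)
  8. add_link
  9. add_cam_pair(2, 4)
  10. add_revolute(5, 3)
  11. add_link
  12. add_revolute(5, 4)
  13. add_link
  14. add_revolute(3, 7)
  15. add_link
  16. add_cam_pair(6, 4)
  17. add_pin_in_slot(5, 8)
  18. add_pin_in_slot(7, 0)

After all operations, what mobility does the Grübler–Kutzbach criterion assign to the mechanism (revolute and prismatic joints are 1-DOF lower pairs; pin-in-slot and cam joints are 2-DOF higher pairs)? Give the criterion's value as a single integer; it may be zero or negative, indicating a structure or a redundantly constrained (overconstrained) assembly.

M = 8

(L,J1,J2)=(1,0,0); link0 fixed
link1: (2,0,0)
link2: (3,0,0)
P 1-0 [J1]: (3,1,0)
P 1-2 [J1]: (3,2,0)
link3: (4,2,0)
link4: (5,2,0)
P 3-1 [J1]: (5,3,0)
link5: (6,3,0)
C 2-4 [J2]: (6,3,1)
R 5-3 [J1]: (6,4,1)
link6: (7,4,1)
R 5-4 [J1]: (7,5,1)
link7: (8,5,1)
R 3-7 [J1]: (8,6,1)
link8: (9,6,1)
C 6-4 [J2]: (9,6,2)
PS 5-8 [J2]: (9,6,3)
PS 7-0 [J2]: (9,6,4)
Grübler: 3·8 − 2·6 − 4 = 8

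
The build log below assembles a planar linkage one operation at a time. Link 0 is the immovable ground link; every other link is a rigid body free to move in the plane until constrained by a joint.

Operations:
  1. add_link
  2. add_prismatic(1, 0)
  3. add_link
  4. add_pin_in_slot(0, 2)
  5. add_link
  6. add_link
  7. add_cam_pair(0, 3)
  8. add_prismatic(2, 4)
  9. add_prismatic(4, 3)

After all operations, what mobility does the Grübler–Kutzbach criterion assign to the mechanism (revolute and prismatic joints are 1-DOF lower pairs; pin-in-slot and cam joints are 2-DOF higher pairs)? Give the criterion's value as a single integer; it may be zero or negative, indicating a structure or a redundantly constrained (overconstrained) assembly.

[1;0;0] (link 0 is ground)
L+ [2;0;0]
P(1,0)∈J1 [2;1;0]
L+ [3;1;0]
PS(0,2)∈J2 [3;1;1]
L+ [4;1;1]
L+ [5;1;1]
C(0,3)∈J2 [5;1;2]
P(2,4)∈J1 [5;2;2]
P(4,3)∈J1 [5;3;2]
mobility = 12 − 6 − 2 = 4

M = 4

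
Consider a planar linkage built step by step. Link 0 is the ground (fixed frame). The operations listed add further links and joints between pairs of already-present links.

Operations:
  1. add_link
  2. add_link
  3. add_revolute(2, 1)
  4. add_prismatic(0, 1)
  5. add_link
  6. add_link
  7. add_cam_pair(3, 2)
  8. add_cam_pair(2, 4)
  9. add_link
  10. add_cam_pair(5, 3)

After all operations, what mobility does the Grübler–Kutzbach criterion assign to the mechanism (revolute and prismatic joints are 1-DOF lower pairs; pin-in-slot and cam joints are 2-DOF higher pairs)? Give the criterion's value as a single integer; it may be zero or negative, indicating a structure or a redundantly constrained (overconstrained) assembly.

[1;0;0] (link 0 is ground)
L+ [2;0;0]
L+ [3;0;0]
R(2,1)∈J1 [3;1;0]
P(0,1)∈J1 [3;2;0]
L+ [4;2;0]
L+ [5;2;0]
C(3,2)∈J2 [5;2;1]
C(2,4)∈J2 [5;2;2]
L+ [6;2;2]
C(5,3)∈J2 [6;2;3]
mobility = 15 − 4 − 3 = 8

M = 8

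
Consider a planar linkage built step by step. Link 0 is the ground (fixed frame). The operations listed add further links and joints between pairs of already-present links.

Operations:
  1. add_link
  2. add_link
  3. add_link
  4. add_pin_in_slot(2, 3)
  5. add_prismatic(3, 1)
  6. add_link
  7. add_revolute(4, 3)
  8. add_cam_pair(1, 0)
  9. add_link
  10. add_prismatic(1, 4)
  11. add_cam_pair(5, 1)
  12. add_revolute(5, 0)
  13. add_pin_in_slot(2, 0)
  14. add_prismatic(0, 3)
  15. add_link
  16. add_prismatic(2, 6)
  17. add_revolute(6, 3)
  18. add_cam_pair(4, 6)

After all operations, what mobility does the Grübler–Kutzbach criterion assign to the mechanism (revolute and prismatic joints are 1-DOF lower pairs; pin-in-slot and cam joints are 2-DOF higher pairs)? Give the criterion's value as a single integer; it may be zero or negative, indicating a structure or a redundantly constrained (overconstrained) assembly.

link 0 = ground. State L|J1|J2 = 1|0|0
+link1  2|0|0
+link2  3|0|0
+link3  4|0|0
PS(2,3) f=2→J2  4|0|1
P(3,1) f=1→J1  4|1|1
+link4  5|1|1
R(4,3) f=1→J1  5|2|1
C(1,0) f=2→J2  5|2|2
+link5  6|2|2
P(1,4) f=1→J1  6|3|2
C(5,1) f=2→J2  6|3|3
R(5,0) f=1→J1  6|4|3
PS(2,0) f=2→J2  6|4|4
P(0,3) f=1→J1  6|5|4
+link6  7|5|4
P(2,6) f=1→J1  7|6|4
R(6,3) f=1→J1  7|7|4
C(4,6) f=2→J2  7|7|5
M = 3(7−1)−2·7−5 = 18−14−5 = -1

M = -1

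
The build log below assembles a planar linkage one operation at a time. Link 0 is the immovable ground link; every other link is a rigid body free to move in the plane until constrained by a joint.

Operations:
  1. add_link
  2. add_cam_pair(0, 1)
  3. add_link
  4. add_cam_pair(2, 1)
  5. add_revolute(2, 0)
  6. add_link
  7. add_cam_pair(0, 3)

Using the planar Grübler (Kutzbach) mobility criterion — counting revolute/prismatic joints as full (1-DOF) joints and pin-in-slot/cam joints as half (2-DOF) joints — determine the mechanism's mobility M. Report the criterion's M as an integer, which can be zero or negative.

M = 4

[1;0;0] (link 0 is ground)
L+ [2;0;0]
C(0,1)∈J2 [2;0;1]
L+ [3;0;1]
C(2,1)∈J2 [3;0;2]
R(2,0)∈J1 [3;1;2]
L+ [4;1;2]
C(0,3)∈J2 [4;1;3]
mobility = 9 − 2 − 3 = 4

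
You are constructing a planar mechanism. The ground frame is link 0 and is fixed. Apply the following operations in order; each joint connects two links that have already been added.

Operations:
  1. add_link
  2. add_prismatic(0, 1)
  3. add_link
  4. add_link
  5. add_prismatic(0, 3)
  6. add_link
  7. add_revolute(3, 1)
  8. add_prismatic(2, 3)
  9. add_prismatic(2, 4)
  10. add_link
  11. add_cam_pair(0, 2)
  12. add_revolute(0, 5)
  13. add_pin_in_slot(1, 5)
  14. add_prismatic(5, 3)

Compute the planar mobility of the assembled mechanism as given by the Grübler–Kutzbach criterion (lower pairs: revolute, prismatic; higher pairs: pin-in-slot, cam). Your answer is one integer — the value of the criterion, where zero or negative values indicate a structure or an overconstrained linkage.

ground; <1,0,0>
#1 <2,0,0>
P:0↔1 J1 <2,1,0>
#2 <3,1,0>
#3 <4,1,0>
P:0↔3 J1 <4,2,0>
#4 <5,2,0>
R:3↔1 J1 <5,3,0>
P:2↔3 J1 <5,4,0>
P:2↔4 J1 <5,5,0>
#5 <6,5,0>
C:0↔2 J2 <6,5,1>
R:0↔5 J1 <6,6,1>
PS:1↔5 J2 <6,6,2>
P:5↔3 J1 <6,7,2>
3×5 − 2×7 − 1×2 = -1

M = -1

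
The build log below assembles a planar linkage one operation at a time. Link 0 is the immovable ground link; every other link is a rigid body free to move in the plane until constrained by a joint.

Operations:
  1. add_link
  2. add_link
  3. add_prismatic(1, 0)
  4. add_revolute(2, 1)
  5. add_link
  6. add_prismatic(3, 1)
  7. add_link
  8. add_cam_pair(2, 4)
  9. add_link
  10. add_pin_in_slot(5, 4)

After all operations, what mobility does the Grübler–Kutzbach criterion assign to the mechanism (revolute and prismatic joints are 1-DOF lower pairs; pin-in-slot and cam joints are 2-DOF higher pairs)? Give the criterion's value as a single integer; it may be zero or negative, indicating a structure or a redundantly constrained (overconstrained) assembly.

M = 7

L=1 J1=0 J2=0
add link → L=2 J1=0 J2=0
add link → L=3 J1=0 J2=0
P@1,0 dof=1 J1 → L=3 J1=1 J2=0
R@2,1 dof=1 J1 → L=3 J1=2 J2=0
add link → L=4 J1=2 J2=0
P@3,1 dof=1 J1 → L=4 J1=3 J2=0
add link → L=5 J1=3 J2=0
C@2,4 dof=2 J2 → L=5 J1=3 J2=1
add link → L=6 J1=3 J2=1
PS@5,4 dof=2 J2 → L=6 J1=3 J2=2
M=3(L−1)−2J1−J2=3·5−2·3−2=7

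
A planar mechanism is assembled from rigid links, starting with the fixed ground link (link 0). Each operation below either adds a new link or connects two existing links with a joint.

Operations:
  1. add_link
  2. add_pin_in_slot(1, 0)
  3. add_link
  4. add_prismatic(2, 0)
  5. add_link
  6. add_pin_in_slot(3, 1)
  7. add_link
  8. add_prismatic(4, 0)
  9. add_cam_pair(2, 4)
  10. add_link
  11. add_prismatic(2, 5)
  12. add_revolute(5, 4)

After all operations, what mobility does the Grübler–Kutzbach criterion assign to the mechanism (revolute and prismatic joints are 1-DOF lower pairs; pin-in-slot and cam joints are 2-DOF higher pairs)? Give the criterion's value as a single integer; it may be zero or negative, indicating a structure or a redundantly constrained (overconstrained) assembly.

L=1 J1=0 J2=0
add link → L=2 J1=0 J2=0
PS@1,0 dof=2 J2 → L=2 J1=0 J2=1
add link → L=3 J1=0 J2=1
P@2,0 dof=1 J1 → L=3 J1=1 J2=1
add link → L=4 J1=1 J2=1
PS@3,1 dof=2 J2 → L=4 J1=1 J2=2
add link → L=5 J1=1 J2=2
P@4,0 dof=1 J1 → L=5 J1=2 J2=2
C@2,4 dof=2 J2 → L=5 J1=2 J2=3
add link → L=6 J1=2 J2=3
P@2,5 dof=1 J1 → L=6 J1=3 J2=3
R@5,4 dof=1 J1 → L=6 J1=4 J2=3
M=3(L−1)−2J1−J2=3·5−2·4−3=4

M = 4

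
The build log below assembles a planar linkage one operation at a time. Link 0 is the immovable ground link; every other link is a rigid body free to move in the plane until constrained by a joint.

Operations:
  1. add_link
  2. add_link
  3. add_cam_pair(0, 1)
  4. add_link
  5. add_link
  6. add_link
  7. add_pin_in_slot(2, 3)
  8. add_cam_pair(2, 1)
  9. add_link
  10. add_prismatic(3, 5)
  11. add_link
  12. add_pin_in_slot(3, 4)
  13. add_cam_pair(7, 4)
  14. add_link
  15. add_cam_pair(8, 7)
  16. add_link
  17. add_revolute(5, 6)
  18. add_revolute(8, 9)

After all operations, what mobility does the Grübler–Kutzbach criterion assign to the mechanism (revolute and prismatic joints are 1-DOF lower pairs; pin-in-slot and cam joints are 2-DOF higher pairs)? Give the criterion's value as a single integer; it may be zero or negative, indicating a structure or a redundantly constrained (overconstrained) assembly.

ground; <1,0,0>
#1 <2,0,0>
#2 <3,0,0>
C:0↔1 J2 <3,0,1>
#3 <4,0,1>
#4 <5,0,1>
#5 <6,0,1>
PS:2↔3 J2 <6,0,2>
C:2↔1 J2 <6,0,3>
#6 <7,0,3>
P:3↔5 J1 <7,1,3>
#7 <8,1,3>
PS:3↔4 J2 <8,1,4>
C:7↔4 J2 <8,1,5>
#8 <9,1,5>
C:8↔7 J2 <9,1,6>
#9 <10,1,6>
R:5↔6 J1 <10,2,6>
R:8↔9 J1 <10,3,6>
3×9 − 2×3 − 1×6 = 15

M = 15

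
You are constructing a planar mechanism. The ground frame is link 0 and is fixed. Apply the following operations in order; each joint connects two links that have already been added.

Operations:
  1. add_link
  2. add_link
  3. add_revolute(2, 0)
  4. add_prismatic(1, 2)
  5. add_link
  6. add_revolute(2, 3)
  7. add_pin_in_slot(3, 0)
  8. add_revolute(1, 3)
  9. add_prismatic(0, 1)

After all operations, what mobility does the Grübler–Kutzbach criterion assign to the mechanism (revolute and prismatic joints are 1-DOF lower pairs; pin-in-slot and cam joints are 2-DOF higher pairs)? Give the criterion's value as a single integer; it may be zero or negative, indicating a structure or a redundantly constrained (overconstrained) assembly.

ground; <1,0,0>
#1 <2,0,0>
#2 <3,0,0>
R:2↔0 J1 <3,1,0>
P:1↔2 J1 <3,2,0>
#3 <4,2,0>
R:2↔3 J1 <4,3,0>
PS:3↔0 J2 <4,3,1>
R:1↔3 J1 <4,4,1>
P:0↔1 J1 <4,5,1>
3×3 − 2×5 − 1×1 = -2

M = -2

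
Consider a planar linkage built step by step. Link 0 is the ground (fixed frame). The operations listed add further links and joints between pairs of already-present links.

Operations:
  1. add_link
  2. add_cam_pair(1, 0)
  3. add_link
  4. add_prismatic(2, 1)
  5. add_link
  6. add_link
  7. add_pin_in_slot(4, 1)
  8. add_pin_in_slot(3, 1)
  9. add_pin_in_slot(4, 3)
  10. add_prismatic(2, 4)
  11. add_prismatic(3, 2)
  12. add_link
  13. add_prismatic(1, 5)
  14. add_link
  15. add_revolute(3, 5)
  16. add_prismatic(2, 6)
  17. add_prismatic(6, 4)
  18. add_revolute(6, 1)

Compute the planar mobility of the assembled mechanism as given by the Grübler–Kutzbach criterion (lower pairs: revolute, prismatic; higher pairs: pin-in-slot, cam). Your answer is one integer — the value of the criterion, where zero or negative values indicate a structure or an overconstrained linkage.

M = -2

(L,J1,J2)=(1,0,0); link0 fixed
link1: (2,0,0)
C 1-0 [J2]: (2,0,1)
link2: (3,0,1)
P 2-1 [J1]: (3,1,1)
link3: (4,1,1)
link4: (5,1,1)
PS 4-1 [J2]: (5,1,2)
PS 3-1 [J2]: (5,1,3)
PS 4-3 [J2]: (5,1,4)
P 2-4 [J1]: (5,2,4)
P 3-2 [J1]: (5,3,4)
link5: (6,3,4)
P 1-5 [J1]: (6,4,4)
link6: (7,4,4)
R 3-5 [J1]: (7,5,4)
P 2-6 [J1]: (7,6,4)
P 6-4 [J1]: (7,7,4)
R 6-1 [J1]: (7,8,4)
Grübler: 3·6 − 2·8 − 4 = -2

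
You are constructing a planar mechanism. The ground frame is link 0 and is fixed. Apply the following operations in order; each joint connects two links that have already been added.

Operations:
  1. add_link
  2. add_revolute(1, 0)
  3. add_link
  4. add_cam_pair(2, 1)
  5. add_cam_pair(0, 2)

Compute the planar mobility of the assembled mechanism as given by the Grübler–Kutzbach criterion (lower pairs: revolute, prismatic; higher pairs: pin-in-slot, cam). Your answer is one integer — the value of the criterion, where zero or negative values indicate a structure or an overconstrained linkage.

link 0 = ground. State L|J1|J2 = 1|0|0
+link1  2|0|0
R(1,0) f=1→J1  2|1|0
+link2  3|1|0
C(2,1) f=2→J2  3|1|1
C(0,2) f=2→J2  3|1|2
M = 3(3−1)−2·1−2 = 6−2−2 = 2

M = 2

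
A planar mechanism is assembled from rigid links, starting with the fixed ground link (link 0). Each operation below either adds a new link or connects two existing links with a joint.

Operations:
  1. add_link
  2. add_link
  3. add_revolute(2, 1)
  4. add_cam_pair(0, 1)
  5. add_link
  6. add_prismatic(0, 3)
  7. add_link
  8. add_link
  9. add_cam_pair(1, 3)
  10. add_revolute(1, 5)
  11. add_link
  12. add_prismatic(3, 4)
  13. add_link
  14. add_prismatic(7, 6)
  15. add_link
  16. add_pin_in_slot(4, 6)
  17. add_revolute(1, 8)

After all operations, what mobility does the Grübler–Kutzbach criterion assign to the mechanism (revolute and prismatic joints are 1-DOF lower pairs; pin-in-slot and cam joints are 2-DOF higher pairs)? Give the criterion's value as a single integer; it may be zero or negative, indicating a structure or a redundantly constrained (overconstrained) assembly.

M = 9

L=1 J1=0 J2=0
add link → L=2 J1=0 J2=0
add link → L=3 J1=0 J2=0
R@2,1 dof=1 J1 → L=3 J1=1 J2=0
C@0,1 dof=2 J2 → L=3 J1=1 J2=1
add link → L=4 J1=1 J2=1
P@0,3 dof=1 J1 → L=4 J1=2 J2=1
add link → L=5 J1=2 J2=1
add link → L=6 J1=2 J2=1
C@1,3 dof=2 J2 → L=6 J1=2 J2=2
R@1,5 dof=1 J1 → L=6 J1=3 J2=2
add link → L=7 J1=3 J2=2
P@3,4 dof=1 J1 → L=7 J1=4 J2=2
add link → L=8 J1=4 J2=2
P@7,6 dof=1 J1 → L=8 J1=5 J2=2
add link → L=9 J1=5 J2=2
PS@4,6 dof=2 J2 → L=9 J1=5 J2=3
R@1,8 dof=1 J1 → L=9 J1=6 J2=3
M=3(L−1)−2J1−J2=3·8−2·6−3=9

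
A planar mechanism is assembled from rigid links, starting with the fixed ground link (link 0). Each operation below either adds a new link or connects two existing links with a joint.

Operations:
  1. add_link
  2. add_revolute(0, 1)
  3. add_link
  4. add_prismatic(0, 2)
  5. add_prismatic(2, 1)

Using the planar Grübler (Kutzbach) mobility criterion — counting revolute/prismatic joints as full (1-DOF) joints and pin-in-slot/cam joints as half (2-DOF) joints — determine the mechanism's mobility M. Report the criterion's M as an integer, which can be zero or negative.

M = 0

[1;0;0] (link 0 is ground)
L+ [2;0;0]
R(0,1)∈J1 [2;1;0]
L+ [3;1;0]
P(0,2)∈J1 [3;2;0]
P(2,1)∈J1 [3;3;0]
mobility = 6 − 6 − 0 = 0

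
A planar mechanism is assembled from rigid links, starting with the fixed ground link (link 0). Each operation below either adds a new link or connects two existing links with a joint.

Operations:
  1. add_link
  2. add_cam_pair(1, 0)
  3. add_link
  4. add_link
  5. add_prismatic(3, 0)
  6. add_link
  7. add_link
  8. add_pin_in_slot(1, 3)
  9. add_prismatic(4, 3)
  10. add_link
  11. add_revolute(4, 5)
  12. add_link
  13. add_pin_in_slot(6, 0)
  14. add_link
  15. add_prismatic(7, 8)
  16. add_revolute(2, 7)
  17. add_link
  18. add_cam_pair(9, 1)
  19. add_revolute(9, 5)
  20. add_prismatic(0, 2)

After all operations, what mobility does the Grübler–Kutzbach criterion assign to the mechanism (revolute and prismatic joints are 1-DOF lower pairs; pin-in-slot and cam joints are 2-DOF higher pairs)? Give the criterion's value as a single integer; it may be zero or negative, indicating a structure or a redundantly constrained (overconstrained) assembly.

M = 9

ground; <1,0,0>
#1 <2,0,0>
C:1↔0 J2 <2,0,1>
#2 <3,0,1>
#3 <4,0,1>
P:3↔0 J1 <4,1,1>
#4 <5,1,1>
#5 <6,1,1>
PS:1↔3 J2 <6,1,2>
P:4↔3 J1 <6,2,2>
#6 <7,2,2>
R:4↔5 J1 <7,3,2>
#7 <8,3,2>
PS:6↔0 J2 <8,3,3>
#8 <9,3,3>
P:7↔8 J1 <9,4,3>
R:2↔7 J1 <9,5,3>
#9 <10,5,3>
C:9↔1 J2 <10,5,4>
R:9↔5 J1 <10,6,4>
P:0↔2 J1 <10,7,4>
3×9 − 2×7 − 1×4 = 9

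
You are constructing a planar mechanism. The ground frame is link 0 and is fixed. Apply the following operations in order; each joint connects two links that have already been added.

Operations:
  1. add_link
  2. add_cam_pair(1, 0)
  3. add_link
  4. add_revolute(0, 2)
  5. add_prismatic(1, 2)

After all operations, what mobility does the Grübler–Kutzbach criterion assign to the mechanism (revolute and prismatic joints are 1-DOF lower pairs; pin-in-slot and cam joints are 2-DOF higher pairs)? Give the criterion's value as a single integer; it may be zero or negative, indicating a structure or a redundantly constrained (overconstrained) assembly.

M = 1

ground; <1,0,0>
#1 <2,0,0>
C:1↔0 J2 <2,0,1>
#2 <3,0,1>
R:0↔2 J1 <3,1,1>
P:1↔2 J1 <3,2,1>
3×2 − 2×2 − 1×1 = 1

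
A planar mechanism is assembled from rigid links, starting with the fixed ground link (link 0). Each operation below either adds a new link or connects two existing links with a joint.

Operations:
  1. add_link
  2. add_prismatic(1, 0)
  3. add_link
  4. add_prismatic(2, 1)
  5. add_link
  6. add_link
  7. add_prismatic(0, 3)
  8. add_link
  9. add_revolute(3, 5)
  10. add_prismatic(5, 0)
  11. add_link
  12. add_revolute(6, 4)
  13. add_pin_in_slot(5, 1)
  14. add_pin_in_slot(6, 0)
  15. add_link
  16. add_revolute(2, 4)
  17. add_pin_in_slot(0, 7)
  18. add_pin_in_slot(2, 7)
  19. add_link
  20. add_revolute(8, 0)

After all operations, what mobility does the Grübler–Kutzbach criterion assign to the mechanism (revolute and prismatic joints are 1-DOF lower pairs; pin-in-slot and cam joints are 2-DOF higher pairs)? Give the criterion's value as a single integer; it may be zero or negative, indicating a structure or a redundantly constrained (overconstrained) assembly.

M = 4

(L,J1,J2)=(1,0,0); link0 fixed
link1: (2,0,0)
P 1-0 [J1]: (2,1,0)
link2: (3,1,0)
P 2-1 [J1]: (3,2,0)
link3: (4,2,0)
link4: (5,2,0)
P 0-3 [J1]: (5,3,0)
link5: (6,3,0)
R 3-5 [J1]: (6,4,0)
P 5-0 [J1]: (6,5,0)
link6: (7,5,0)
R 6-4 [J1]: (7,6,0)
PS 5-1 [J2]: (7,6,1)
PS 6-0 [J2]: (7,6,2)
link7: (8,6,2)
R 2-4 [J1]: (8,7,2)
PS 0-7 [J2]: (8,7,3)
PS 2-7 [J2]: (8,7,4)
link8: (9,7,4)
R 8-0 [J1]: (9,8,4)
Grübler: 3·8 − 2·8 − 4 = 4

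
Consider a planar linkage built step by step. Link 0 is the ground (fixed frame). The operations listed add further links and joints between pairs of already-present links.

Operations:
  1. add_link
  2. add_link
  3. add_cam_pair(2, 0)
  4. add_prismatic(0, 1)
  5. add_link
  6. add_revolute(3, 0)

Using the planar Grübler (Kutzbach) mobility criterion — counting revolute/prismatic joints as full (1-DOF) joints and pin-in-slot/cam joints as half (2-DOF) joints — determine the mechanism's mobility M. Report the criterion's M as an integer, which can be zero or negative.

M = 4

L=1 J1=0 J2=0
add link → L=2 J1=0 J2=0
add link → L=3 J1=0 J2=0
C@2,0 dof=2 J2 → L=3 J1=0 J2=1
P@0,1 dof=1 J1 → L=3 J1=1 J2=1
add link → L=4 J1=1 J2=1
R@3,0 dof=1 J1 → L=4 J1=2 J2=1
M=3(L−1)−2J1−J2=3·3−2·2−1=4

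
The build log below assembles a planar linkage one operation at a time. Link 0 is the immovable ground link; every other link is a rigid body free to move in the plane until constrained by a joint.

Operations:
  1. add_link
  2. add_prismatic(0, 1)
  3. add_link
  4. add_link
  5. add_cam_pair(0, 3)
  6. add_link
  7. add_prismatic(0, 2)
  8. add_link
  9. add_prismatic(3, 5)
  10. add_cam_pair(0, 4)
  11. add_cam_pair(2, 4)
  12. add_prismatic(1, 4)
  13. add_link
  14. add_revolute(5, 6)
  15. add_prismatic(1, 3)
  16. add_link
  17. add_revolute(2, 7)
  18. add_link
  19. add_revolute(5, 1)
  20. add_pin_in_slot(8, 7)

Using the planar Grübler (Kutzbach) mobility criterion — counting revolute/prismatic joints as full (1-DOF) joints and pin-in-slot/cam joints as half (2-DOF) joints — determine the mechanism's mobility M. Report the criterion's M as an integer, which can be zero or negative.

M = 4

[1;0;0] (link 0 is ground)
L+ [2;0;0]
P(0,1)∈J1 [2;1;0]
L+ [3;1;0]
L+ [4;1;0]
C(0,3)∈J2 [4;1;1]
L+ [5;1;1]
P(0,2)∈J1 [5;2;1]
L+ [6;2;1]
P(3,5)∈J1 [6;3;1]
C(0,4)∈J2 [6;3;2]
C(2,4)∈J2 [6;3;3]
P(1,4)∈J1 [6;4;3]
L+ [7;4;3]
R(5,6)∈J1 [7;5;3]
P(1,3)∈J1 [7;6;3]
L+ [8;6;3]
R(2,7)∈J1 [8;7;3]
L+ [9;7;3]
R(5,1)∈J1 [9;8;3]
PS(8,7)∈J2 [9;8;4]
mobility = 24 − 16 − 4 = 4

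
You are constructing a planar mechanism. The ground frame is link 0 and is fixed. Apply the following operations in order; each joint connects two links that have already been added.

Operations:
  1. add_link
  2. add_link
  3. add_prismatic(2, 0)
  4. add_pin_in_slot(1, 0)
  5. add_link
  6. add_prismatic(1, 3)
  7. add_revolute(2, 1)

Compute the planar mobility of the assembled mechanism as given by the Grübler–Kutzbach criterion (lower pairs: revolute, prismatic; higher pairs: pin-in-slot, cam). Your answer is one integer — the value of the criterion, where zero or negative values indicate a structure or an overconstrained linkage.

M = 2

L=1 J1=0 J2=0
add link → L=2 J1=0 J2=0
add link → L=3 J1=0 J2=0
P@2,0 dof=1 J1 → L=3 J1=1 J2=0
PS@1,0 dof=2 J2 → L=3 J1=1 J2=1
add link → L=4 J1=1 J2=1
P@1,3 dof=1 J1 → L=4 J1=2 J2=1
R@2,1 dof=1 J1 → L=4 J1=3 J2=1
M=3(L−1)−2J1−J2=3·3−2·3−1=2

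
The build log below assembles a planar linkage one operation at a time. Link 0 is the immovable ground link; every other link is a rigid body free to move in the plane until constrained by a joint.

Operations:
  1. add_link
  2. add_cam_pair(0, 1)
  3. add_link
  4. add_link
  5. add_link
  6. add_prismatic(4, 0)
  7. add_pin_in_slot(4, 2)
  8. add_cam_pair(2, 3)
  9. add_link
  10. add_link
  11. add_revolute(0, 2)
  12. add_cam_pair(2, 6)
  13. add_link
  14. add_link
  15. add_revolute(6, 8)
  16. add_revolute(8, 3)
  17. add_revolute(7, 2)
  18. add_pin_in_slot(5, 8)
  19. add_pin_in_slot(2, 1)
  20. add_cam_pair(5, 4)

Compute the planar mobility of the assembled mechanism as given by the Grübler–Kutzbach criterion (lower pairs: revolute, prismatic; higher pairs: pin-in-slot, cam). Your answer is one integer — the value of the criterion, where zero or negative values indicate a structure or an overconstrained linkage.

[1;0;0] (link 0 is ground)
L+ [2;0;0]
C(0,1)∈J2 [2;0;1]
L+ [3;0;1]
L+ [4;0;1]
L+ [5;0;1]
P(4,0)∈J1 [5;1;1]
PS(4,2)∈J2 [5;1;2]
C(2,3)∈J2 [5;1;3]
L+ [6;1;3]
L+ [7;1;3]
R(0,2)∈J1 [7;2;3]
C(2,6)∈J2 [7;2;4]
L+ [8;2;4]
L+ [9;2;4]
R(6,8)∈J1 [9;3;4]
R(8,3)∈J1 [9;4;4]
R(7,2)∈J1 [9;5;4]
PS(5,8)∈J2 [9;5;5]
PS(2,1)∈J2 [9;5;6]
C(5,4)∈J2 [9;5;7]
mobility = 24 − 10 − 7 = 7

M = 7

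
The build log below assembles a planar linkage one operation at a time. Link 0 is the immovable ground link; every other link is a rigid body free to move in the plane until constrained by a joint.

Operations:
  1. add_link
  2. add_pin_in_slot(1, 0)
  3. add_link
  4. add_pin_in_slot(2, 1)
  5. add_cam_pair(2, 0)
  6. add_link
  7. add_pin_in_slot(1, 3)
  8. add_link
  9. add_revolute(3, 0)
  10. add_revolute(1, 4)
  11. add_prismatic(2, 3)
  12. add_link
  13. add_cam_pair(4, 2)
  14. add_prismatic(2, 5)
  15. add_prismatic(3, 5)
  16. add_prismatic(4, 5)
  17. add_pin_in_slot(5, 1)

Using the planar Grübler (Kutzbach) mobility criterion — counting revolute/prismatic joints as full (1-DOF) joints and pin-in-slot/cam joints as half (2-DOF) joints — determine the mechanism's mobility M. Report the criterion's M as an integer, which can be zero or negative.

M = -3

ground; <1,0,0>
#1 <2,0,0>
PS:1↔0 J2 <2,0,1>
#2 <3,0,1>
PS:2↔1 J2 <3,0,2>
C:2↔0 J2 <3,0,3>
#3 <4,0,3>
PS:1↔3 J2 <4,0,4>
#4 <5,0,4>
R:3↔0 J1 <5,1,4>
R:1↔4 J1 <5,2,4>
P:2↔3 J1 <5,3,4>
#5 <6,3,4>
C:4↔2 J2 <6,3,5>
P:2↔5 J1 <6,4,5>
P:3↔5 J1 <6,5,5>
P:4↔5 J1 <6,6,5>
PS:5↔1 J2 <6,6,6>
3×5 − 2×6 − 1×6 = -3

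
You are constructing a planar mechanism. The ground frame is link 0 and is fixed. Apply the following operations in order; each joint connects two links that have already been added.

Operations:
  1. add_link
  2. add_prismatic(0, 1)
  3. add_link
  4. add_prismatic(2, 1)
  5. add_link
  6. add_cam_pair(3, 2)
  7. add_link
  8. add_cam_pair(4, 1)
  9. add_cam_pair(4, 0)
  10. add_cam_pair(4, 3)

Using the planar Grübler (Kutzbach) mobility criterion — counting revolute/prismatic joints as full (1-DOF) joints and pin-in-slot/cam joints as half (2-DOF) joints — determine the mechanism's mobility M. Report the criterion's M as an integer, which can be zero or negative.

L=1 J1=0 J2=0
add link → L=2 J1=0 J2=0
P@0,1 dof=1 J1 → L=2 J1=1 J2=0
add link → L=3 J1=1 J2=0
P@2,1 dof=1 J1 → L=3 J1=2 J2=0
add link → L=4 J1=2 J2=0
C@3,2 dof=2 J2 → L=4 J1=2 J2=1
add link → L=5 J1=2 J2=1
C@4,1 dof=2 J2 → L=5 J1=2 J2=2
C@4,0 dof=2 J2 → L=5 J1=2 J2=3
C@4,3 dof=2 J2 → L=5 J1=2 J2=4
M=3(L−1)−2J1−J2=3·4−2·2−4=4

M = 4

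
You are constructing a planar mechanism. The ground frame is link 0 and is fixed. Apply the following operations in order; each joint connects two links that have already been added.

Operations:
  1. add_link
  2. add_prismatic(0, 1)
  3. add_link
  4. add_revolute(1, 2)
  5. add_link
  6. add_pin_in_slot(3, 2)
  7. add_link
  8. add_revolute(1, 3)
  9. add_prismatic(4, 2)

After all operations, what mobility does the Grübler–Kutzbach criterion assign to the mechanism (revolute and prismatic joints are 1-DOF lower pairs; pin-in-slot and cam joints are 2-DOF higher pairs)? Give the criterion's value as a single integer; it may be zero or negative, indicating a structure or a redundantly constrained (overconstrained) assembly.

ground; <1,0,0>
#1 <2,0,0>
P:0↔1 J1 <2,1,0>
#2 <3,1,0>
R:1↔2 J1 <3,2,0>
#3 <4,2,0>
PS:3↔2 J2 <4,2,1>
#4 <5,2,1>
R:1↔3 J1 <5,3,1>
P:4↔2 J1 <5,4,1>
3×4 − 2×4 − 1×1 = 3

M = 3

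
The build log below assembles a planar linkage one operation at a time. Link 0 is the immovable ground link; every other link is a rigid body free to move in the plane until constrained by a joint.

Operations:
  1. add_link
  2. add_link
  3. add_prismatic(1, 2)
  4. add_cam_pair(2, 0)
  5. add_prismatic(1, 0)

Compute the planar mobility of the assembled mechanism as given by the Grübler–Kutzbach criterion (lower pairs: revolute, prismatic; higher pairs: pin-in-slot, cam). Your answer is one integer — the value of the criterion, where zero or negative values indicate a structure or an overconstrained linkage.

M = 1

link 0 = ground. State L|J1|J2 = 1|0|0
+link1  2|0|0
+link2  3|0|0
P(1,2) f=1→J1  3|1|0
C(2,0) f=2→J2  3|1|1
P(1,0) f=1→J1  3|2|1
M = 3(3−1)−2·2−1 = 6−4−1 = 1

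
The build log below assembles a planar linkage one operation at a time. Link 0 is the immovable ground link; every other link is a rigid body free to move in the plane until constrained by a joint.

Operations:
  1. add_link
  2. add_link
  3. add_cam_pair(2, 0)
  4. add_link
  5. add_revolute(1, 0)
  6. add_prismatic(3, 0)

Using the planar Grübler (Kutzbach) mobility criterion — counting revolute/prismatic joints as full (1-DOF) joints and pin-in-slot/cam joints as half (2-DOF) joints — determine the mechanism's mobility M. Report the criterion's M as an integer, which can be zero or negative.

L=1 J1=0 J2=0
add link → L=2 J1=0 J2=0
add link → L=3 J1=0 J2=0
C@2,0 dof=2 J2 → L=3 J1=0 J2=1
add link → L=4 J1=0 J2=1
R@1,0 dof=1 J1 → L=4 J1=1 J2=1
P@3,0 dof=1 J1 → L=4 J1=2 J2=1
M=3(L−1)−2J1−J2=3·3−2·2−1=4

M = 4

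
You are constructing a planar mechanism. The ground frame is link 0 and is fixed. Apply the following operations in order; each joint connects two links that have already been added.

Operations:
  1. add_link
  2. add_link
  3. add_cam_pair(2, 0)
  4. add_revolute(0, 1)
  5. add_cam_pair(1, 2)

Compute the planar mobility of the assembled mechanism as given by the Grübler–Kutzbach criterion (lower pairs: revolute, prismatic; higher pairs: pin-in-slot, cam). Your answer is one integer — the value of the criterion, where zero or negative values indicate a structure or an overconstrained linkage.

M = 2

link 0 = ground. State L|J1|J2 = 1|0|0
+link1  2|0|0
+link2  3|0|0
C(2,0) f=2→J2  3|0|1
R(0,1) f=1→J1  3|1|1
C(1,2) f=2→J2  3|1|2
M = 3(3−1)−2·1−2 = 6−2−2 = 2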